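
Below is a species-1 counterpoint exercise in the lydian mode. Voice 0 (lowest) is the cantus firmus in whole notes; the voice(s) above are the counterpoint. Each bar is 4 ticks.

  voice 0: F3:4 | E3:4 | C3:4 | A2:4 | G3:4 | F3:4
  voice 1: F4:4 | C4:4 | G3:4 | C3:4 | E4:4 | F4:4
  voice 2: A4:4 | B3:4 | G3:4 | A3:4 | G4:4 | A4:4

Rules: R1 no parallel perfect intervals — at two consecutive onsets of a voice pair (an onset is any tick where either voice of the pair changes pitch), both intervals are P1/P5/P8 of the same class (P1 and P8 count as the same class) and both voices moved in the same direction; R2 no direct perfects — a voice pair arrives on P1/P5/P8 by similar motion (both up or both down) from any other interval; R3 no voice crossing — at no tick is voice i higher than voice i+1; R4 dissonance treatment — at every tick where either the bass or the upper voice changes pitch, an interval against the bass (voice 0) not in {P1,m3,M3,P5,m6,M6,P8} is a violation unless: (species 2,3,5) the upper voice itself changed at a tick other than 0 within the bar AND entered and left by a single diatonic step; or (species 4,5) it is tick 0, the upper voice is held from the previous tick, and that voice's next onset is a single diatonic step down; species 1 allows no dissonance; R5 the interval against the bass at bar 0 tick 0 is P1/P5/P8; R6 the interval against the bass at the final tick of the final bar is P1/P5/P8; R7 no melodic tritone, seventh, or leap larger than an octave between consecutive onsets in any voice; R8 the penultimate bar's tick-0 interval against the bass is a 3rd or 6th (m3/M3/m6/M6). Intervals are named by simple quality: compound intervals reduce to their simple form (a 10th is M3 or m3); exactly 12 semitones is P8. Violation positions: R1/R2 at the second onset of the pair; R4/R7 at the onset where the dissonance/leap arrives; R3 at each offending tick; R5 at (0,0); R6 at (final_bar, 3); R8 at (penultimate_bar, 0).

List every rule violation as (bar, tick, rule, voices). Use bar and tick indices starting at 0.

(0, 0, R5, (0, 2))
(1, 0, R2, (0, 2))
(1, 0, R3, (1, 2))
(1, 0, R7, (2,))
(1, 1, R3, (1, 2))
(1, 2, R3, (1, 2))
(1, 3, R3, (1, 2))
(2, 0, R1, (0, 2))
(2, 0, R2, (0, 1))
(2, 0, R2, (1, 2))
(4, 0, R1, (0, 2))
(4, 0, R7, (0,))
(4, 0, R7, (1,))
(4, 0, R7, (2,))
(4, 0, R8, (0, 2))
(5, 3, R6, (0, 2))

bar 0: v0=F3 v1=F4 v2=A4 downbeat M3
bar 1: v0=E3 v1=C4 v2=B3 downbeat P5
bar 2: v0=C3 v1=G3 v2=G3 downbeat P5
bar 3: v0=A2 v1=C3 v2=A3 downbeat P8
bar 4: v0=G3 v1=E4 v2=G4 downbeat P8
bar 5: v0=F3 v1=F4 v2=A4 downbeat M3
  -> R5 @ bar 0 tick 0 v(0, 2): opens on M3
  -> R2 @ bar 1 tick 0 v(0, 2): F3/A4 M3 -> E3/B3 P5 similar
  -> R3 @ bar 1 tick 0 v(1, 2): C4 above B3
  -> R7 @ bar 1 tick 0 v(2,): A4->B3 leap 10st
  -> R3 @ bar 1 tick 1 v(1, 2): C4 above B3
  -> R3 @ bar 1 tick 2 v(1, 2): C4 above B3
  -> R3 @ bar 1 tick 3 v(1, 2): C4 above B3
  -> R1 @ bar 2 tick 0 v(0, 2): E3/B3 P5 -> C3/G3 P5 similar
  -> R2 @ bar 2 tick 0 v(0, 1): E3/C4 m6 -> C3/G3 P5 similar
  -> R2 @ bar 2 tick 0 v(1, 2): C4/B3 m2 -> G3/G3 P1 similar
  -> R1 @ bar 4 tick 0 v(0, 2): A2/A3 P8 -> G3/G4 P8 similar
  -> R7 @ bar 4 tick 0 v(0,): A2->G3 leap 10st
  -> R7 @ bar 4 tick 0 v(1,): C3->E4 leap 16st
  -> R7 @ bar 4 tick 0 v(2,): A3->G4 leap 10st
  -> R8 @ bar 4 tick 0 v(0, 2): penult P8 not 3rd/6th
  -> R6 @ bar 5 tick 3 v(0, 2): closes on M3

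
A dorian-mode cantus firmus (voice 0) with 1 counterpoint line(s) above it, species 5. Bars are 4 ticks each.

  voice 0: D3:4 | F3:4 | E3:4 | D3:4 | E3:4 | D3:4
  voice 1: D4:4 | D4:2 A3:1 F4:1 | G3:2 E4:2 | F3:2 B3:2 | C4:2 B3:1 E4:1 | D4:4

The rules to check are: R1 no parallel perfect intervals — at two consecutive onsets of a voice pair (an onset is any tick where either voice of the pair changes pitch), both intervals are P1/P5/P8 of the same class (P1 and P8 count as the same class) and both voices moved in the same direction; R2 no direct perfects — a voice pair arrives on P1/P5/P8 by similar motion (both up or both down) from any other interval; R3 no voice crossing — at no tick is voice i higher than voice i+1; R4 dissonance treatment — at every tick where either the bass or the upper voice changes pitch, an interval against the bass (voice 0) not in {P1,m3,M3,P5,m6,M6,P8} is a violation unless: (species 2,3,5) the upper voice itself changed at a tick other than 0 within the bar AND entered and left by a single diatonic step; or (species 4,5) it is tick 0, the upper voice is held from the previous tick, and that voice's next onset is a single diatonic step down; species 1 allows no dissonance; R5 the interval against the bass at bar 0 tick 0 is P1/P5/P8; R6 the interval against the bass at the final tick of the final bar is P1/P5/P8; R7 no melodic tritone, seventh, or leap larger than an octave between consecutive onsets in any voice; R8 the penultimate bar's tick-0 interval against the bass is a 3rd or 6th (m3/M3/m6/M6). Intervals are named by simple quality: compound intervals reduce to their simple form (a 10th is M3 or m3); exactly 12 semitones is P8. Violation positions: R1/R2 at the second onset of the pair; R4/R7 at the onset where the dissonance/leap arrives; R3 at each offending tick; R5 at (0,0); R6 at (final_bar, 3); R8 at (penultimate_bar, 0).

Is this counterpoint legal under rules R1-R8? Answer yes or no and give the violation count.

No (4 violations)

bar 0: v0=D3 v1=D4 (P8)
bar 1: v0=F3 v1=D4 (M6)
bar 2: v0=E3 v1=G3 (m3)
bar 3: v0=D3 v1=F3 (m3)
bar 4: v0=E3 v1=C4 (m6)
bar 5: v0=D3 v1=D4 (P8)
  R7 @ bar2.0: F4->G3 leap 10st
  R7 @ bar3.0: E4->F3 leap 11st
  R7 @ bar3.2: F3->B3 leap 6st
  R1 @ bar5.0: E3/E4 P8 -> D3/D4 P8 similar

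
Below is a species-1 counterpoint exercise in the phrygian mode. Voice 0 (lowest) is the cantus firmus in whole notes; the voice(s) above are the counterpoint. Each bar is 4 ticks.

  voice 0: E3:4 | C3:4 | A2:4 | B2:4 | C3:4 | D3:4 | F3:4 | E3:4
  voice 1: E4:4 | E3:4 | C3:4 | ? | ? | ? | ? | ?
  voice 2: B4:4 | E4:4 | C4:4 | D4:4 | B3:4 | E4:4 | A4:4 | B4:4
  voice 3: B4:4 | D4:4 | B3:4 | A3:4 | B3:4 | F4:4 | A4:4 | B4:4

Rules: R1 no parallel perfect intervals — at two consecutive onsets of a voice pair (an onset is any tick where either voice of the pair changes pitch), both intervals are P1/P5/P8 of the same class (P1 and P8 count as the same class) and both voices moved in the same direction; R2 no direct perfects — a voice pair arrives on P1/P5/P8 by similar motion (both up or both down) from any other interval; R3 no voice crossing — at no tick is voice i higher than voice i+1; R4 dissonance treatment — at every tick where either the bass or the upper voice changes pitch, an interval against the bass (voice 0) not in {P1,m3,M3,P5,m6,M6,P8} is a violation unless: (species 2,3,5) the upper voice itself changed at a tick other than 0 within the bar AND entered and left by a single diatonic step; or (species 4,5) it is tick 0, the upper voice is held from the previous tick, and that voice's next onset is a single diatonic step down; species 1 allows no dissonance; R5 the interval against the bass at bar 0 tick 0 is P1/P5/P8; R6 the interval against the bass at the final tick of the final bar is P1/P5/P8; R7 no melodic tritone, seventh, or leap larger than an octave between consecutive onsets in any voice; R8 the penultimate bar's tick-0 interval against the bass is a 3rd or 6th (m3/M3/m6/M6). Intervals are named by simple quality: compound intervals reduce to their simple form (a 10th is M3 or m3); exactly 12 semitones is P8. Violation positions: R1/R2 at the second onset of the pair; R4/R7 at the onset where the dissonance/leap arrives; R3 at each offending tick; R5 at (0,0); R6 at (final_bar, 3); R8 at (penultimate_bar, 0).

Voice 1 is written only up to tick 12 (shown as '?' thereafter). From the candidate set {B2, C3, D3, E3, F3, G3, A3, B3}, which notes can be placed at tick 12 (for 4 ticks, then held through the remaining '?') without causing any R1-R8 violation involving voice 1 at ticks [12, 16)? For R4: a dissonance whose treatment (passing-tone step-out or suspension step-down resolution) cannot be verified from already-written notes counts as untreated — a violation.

B2: legal
C3: violates R4
D3: violates R1
E3: violates R4
F3: violates R4
G3: violates R2
A3: violates R4
B3: violates R2,R7

{B2}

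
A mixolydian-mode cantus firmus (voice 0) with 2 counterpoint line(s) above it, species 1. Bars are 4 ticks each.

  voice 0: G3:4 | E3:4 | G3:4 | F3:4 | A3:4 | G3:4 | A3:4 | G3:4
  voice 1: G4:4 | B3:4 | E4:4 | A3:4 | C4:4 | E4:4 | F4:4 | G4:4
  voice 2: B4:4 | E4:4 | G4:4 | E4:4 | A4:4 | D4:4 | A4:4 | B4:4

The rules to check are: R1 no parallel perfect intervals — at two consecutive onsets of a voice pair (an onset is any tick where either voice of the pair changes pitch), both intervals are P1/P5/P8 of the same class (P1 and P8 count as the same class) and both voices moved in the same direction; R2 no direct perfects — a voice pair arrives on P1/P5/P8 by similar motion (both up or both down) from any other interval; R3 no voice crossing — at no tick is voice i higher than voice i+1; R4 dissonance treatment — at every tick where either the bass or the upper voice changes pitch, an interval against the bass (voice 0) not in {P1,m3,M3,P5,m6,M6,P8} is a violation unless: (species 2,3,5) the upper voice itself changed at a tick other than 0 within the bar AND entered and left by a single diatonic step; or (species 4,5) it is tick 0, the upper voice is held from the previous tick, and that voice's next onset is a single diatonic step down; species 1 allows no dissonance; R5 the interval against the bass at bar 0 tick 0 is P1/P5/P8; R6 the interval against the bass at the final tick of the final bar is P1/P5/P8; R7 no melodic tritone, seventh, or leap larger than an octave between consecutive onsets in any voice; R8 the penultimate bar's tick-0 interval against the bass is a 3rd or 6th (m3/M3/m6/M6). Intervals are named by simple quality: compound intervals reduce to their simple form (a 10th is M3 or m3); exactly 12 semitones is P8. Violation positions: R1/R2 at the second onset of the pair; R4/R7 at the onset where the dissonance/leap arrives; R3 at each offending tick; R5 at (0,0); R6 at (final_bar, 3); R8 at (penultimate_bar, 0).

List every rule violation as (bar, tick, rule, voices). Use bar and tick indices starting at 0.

(0, 0, R5, (0, 2))
(1, 0, R2, (0, 1))
(1, 0, R2, (0, 2))
(2, 0, R1, (0, 2))
(3, 0, R2, (1, 2))
(3, 0, R4, (0, 2))
(4, 0, R2, (0, 2))
(5, 0, R2, (0, 2))
(5, 0, R3, (1, 2))
(5, 1, R3, (1, 2))
(5, 2, R3, (1, 2))
(5, 3, R3, (1, 2))
(6, 0, R2, (0, 2))
(6, 0, R8, (0, 2))
(7, 3, R6, (0, 2))

bar 0: v0=G3 v1=G4 v2=B4 downbeat M3
bar 1: v0=E3 v1=B3 v2=E4 downbeat P8
bar 2: v0=G3 v1=E4 v2=G4 downbeat P8
bar 3: v0=F3 v1=A3 v2=E4 downbeat M7
bar 4: v0=A3 v1=C4 v2=A4 downbeat P8
bar 5: v0=G3 v1=E4 v2=D4 downbeat P5
bar 6: v0=A3 v1=F4 v2=A4 downbeat P8
bar 7: v0=G3 v1=G4 v2=B4 downbeat M3
  -> R5 @ bar 0 tick 0 v(0, 2): opens on M3
  -> R2 @ bar 1 tick 0 v(0, 1): G3/G4 P8 -> E3/B3 P5 similar
  -> R2 @ bar 1 tick 0 v(0, 2): G3/B4 M3 -> E3/E4 P8 similar
  -> R1 @ bar 2 tick 0 v(0, 2): E3/E4 P8 -> G3/G4 P8 similar
  -> R2 @ bar 3 tick 0 v(1, 2): E4/G4 m3 -> A3/E4 P5 similar
  -> R4 @ bar 3 tick 0 v(0, 2): F3/E4 M7 untreated
  -> R2 @ bar 4 tick 0 v(0, 2): F3/E4 M7 -> A3/A4 P8 similar
  -> R2 @ bar 5 tick 0 v(0, 2): A3/A4 P8 -> G3/D4 P5 similar
  -> R3 @ bar 5 tick 0 v(1, 2): E4 above D4
  -> R3 @ bar 5 tick 1 v(1, 2): E4 above D4
  -> R3 @ bar 5 tick 2 v(1, 2): E4 above D4
  -> R3 @ bar 5 tick 3 v(1, 2): E4 above D4
  -> R2 @ bar 6 tick 0 v(0, 2): G3/D4 P5 -> A3/A4 P8 similar
  -> R8 @ bar 6 tick 0 v(0, 2): penult P8 not 3rd/6th
  -> R6 @ bar 7 tick 3 v(0, 2): closes on M3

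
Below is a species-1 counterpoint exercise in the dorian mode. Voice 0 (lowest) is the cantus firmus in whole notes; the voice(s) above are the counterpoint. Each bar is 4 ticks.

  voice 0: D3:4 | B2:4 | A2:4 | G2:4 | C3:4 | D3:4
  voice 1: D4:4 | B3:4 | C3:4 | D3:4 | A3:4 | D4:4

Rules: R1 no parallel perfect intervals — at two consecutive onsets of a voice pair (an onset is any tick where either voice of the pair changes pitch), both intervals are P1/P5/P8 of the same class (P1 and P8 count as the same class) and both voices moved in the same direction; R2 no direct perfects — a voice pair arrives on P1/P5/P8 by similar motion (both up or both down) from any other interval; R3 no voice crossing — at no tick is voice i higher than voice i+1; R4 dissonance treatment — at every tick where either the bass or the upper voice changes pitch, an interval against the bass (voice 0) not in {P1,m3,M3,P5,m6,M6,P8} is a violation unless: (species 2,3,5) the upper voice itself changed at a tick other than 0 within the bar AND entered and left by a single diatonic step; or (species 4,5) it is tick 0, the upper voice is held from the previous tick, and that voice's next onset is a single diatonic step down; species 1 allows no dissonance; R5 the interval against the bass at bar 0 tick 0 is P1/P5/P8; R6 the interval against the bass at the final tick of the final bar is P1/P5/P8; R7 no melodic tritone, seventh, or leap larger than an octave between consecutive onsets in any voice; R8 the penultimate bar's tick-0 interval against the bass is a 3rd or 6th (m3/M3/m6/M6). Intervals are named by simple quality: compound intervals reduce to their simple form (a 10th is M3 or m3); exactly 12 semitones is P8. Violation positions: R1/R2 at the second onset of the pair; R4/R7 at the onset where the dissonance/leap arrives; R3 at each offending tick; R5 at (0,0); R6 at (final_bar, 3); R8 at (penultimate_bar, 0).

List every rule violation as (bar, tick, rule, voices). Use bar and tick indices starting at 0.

bar 0: v0=D3 v1=D4 downbeat P8
bar 1: v0=B2 v1=B3 downbeat P8
bar 2: v0=A2 v1=C3 downbeat m3
bar 3: v0=G2 v1=D3 downbeat P5
bar 4: v0=C3 v1=A3 downbeat M6
bar 5: v0=D3 v1=D4 downbeat P8
  -> R1 @ bar 1 tick 0 v(0, 1): D3/D4 P8 -> B2/B3 P8 similar
  -> R7 @ bar 2 tick 0 v(1,): B3->C3 leap 11st
  -> R2 @ bar 5 tick 0 v(0, 1): C3/A3 M6 -> D3/D4 P8 similar

(1, 0, R1, (0, 1))
(2, 0, R7, (1,))
(5, 0, R2, (0, 1))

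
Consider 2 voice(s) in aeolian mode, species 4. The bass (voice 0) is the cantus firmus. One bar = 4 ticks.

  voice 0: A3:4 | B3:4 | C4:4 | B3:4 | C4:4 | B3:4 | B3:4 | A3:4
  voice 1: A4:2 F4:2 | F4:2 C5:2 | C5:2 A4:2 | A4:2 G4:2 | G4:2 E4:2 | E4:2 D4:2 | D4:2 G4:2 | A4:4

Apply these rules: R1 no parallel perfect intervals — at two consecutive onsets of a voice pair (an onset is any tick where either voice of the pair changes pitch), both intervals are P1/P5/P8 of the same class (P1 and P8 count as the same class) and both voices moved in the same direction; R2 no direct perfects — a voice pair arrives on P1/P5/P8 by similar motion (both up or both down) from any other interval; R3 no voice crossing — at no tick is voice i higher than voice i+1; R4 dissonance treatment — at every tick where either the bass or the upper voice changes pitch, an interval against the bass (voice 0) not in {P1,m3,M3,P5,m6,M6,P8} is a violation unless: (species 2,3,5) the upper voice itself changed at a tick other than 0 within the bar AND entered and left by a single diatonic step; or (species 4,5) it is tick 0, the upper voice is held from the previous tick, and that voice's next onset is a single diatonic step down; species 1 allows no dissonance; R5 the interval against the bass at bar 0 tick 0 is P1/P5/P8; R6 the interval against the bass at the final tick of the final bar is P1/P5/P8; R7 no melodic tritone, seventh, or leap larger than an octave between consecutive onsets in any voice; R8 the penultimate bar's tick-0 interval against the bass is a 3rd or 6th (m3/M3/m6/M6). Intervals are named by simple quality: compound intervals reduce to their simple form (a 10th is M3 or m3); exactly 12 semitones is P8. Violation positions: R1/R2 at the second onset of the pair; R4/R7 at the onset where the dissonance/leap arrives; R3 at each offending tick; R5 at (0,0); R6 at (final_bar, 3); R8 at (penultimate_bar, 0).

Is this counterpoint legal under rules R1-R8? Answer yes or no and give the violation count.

No (2 violations)

bar 0: v0=A3 v1=A4 (P8)
bar 1: v0=B3 v1=F4 (TT)
bar 2: v0=C4 v1=C5 (P8)
bar 3: v0=B3 v1=A4 (m7)
bar 4: v0=C4 v1=G4 (P5)
bar 5: v0=B3 v1=E4 (P4)
bar 6: v0=B3 v1=D4 (m3)
bar 7: v0=A3 v1=A4 (P8)
  R4 @ bar1.0: B3/F4 TT untreated
  R4 @ bar1.2: B3/C5 m2 untreated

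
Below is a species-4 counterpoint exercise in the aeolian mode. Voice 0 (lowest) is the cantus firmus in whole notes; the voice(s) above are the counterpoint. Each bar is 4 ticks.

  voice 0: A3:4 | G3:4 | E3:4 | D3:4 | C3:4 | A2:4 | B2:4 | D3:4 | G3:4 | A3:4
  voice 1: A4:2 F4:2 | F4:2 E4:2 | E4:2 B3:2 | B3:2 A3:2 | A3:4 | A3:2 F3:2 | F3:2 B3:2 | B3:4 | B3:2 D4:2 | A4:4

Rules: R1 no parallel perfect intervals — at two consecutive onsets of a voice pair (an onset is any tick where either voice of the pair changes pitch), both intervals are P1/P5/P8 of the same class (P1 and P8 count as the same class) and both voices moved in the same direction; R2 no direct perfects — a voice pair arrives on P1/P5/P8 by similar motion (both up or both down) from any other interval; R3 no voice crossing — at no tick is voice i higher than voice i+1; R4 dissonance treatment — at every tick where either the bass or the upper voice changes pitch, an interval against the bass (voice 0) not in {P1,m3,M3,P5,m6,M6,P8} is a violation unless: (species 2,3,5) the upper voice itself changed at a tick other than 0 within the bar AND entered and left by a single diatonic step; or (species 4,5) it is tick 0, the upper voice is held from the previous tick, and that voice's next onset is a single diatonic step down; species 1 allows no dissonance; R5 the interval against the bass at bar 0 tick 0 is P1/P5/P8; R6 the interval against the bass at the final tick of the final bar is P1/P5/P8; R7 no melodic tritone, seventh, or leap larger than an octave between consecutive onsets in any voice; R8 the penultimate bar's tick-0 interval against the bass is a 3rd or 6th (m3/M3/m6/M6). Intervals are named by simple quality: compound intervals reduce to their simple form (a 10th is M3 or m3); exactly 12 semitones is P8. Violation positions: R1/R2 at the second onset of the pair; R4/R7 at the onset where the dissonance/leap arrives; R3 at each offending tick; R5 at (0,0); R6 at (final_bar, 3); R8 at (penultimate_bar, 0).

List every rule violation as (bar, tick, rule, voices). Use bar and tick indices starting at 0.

bar 0: v0=A3 v1=A4 downbeat P8
bar 1: v0=G3 v1=F4 downbeat m7
bar 2: v0=E3 v1=E4 downbeat P8
bar 3: v0=D3 v1=B3 downbeat M6
bar 4: v0=C3 v1=A3 downbeat M6
bar 5: v0=A2 v1=A3 downbeat P8
bar 6: v0=B2 v1=F3 downbeat TT
bar 7: v0=D3 v1=B3 downbeat M6
bar 8: v0=G3 v1=B3 downbeat M3
bar 9: v0=A3 v1=A4 downbeat P8
  -> R4 @ bar 6 tick 0 v(0, 1): B2/F3 TT untreated
  -> R7 @ bar 6 tick 2 v(1,): F3->B3 leap 6st
  -> R2 @ bar 9 tick 0 v(0, 1): G3/D4 P5 -> A3/A4 P8 similar

(6, 0, R4, (0, 1))
(6, 2, R7, (1,))
(9, 0, R2, (0, 1))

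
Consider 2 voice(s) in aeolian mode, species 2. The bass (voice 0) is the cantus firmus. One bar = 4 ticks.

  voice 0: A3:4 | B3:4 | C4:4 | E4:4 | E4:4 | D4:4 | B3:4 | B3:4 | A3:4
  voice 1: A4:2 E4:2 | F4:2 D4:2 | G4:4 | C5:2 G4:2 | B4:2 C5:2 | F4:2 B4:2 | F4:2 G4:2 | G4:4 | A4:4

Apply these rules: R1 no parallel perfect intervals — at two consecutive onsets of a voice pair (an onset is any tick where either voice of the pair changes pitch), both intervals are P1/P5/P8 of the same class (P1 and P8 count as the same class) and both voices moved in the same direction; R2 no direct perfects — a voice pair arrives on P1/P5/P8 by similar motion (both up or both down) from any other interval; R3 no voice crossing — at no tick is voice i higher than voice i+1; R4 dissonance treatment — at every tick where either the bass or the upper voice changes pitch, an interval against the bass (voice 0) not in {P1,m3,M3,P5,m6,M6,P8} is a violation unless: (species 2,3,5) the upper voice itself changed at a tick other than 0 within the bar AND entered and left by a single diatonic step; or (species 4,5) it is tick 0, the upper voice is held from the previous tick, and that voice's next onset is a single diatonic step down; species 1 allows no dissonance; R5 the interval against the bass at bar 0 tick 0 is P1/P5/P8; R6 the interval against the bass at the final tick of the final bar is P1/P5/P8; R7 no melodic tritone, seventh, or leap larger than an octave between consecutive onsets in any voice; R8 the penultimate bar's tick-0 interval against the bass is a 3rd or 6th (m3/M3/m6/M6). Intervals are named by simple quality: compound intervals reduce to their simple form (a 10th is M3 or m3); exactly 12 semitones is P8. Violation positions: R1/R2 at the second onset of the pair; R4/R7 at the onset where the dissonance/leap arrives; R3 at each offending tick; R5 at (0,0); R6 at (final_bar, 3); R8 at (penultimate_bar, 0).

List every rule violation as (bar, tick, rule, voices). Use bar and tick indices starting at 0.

bar 0: v0=A3 v1=A4 downbeat P8
bar 1: v0=B3 v1=F4 downbeat TT
bar 2: v0=C4 v1=G4 downbeat P5
bar 3: v0=E4 v1=C5 downbeat m6
bar 4: v0=E4 v1=B4 downbeat P5
bar 5: v0=D4 v1=F4 downbeat m3
bar 6: v0=B3 v1=F4 downbeat TT
bar 7: v0=B3 v1=G4 downbeat m6
bar 8: v0=A3 v1=A4 downbeat P8
  -> R4 @ bar 1 tick 0 v(0, 1): B3/F4 TT untreated
  -> R2 @ bar 2 tick 0 v(0, 1): B3/D4 m3 -> C4/G4 P5 similar
  -> R7 @ bar 5 tick 2 v(1,): F4->B4 leap 6st
  -> R4 @ bar 6 tick 0 v(0, 1): B3/F4 TT untreated
  -> R7 @ bar 6 tick 0 v(1,): B4->F4 leap 6st

(1, 0, R4, (0, 1))
(2, 0, R2, (0, 1))
(5, 2, R7, (1,))
(6, 0, R4, (0, 1))
(6, 0, R7, (1,))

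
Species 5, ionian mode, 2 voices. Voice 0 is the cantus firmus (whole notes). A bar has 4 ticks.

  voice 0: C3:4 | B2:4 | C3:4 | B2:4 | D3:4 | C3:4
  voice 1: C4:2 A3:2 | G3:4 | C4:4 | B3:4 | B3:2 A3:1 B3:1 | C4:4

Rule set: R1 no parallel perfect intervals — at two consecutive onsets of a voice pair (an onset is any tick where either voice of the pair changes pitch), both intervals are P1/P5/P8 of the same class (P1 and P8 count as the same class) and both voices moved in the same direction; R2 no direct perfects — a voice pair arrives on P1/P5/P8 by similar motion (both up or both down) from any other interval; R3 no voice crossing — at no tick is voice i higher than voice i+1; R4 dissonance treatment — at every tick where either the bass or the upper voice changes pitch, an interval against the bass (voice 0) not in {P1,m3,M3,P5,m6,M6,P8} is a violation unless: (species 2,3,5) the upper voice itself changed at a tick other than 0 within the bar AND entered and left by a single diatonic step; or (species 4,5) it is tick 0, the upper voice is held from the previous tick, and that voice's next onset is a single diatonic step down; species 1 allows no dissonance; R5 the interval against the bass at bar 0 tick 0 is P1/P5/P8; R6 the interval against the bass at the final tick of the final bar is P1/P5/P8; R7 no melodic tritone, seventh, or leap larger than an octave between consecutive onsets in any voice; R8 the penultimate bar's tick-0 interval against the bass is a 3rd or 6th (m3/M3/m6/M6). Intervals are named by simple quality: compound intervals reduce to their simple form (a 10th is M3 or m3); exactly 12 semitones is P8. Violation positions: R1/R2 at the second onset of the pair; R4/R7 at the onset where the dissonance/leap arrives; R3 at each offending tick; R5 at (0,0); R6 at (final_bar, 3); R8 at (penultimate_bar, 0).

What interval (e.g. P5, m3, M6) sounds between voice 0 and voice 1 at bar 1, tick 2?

voice 0=B2 voice 1=G3 -> m6

m6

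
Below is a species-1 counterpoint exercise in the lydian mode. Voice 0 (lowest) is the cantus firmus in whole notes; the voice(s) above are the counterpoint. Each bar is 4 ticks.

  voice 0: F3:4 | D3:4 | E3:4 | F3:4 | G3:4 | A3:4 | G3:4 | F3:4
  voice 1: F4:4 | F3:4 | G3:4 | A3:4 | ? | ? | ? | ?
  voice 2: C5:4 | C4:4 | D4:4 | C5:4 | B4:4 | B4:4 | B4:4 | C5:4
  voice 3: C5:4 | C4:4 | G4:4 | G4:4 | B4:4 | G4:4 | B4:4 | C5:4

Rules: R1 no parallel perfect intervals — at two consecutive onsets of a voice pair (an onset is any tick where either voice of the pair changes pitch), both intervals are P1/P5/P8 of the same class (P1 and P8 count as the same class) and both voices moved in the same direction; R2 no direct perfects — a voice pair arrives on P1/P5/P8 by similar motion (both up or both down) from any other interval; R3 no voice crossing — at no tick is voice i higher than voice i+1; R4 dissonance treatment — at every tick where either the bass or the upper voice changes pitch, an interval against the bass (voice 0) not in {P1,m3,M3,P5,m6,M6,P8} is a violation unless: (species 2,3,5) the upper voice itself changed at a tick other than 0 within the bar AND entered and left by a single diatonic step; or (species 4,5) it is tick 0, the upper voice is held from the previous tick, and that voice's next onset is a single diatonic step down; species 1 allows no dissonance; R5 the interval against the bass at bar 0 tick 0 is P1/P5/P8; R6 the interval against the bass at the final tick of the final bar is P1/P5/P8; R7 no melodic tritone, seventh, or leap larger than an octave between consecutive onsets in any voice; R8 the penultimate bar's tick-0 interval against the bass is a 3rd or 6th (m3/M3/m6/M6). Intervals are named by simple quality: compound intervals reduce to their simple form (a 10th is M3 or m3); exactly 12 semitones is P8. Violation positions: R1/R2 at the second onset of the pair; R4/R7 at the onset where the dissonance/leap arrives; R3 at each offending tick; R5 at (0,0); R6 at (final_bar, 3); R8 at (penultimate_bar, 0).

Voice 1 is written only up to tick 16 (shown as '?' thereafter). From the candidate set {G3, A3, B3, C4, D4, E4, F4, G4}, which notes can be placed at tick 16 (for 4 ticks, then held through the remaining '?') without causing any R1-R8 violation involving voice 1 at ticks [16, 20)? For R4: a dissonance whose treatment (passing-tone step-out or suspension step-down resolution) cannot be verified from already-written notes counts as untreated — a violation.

{G3}

G3: legal
A3: violates R4
B3: violates R2
C4: violates R4
D4: violates R2
E4: violates R2
F4: violates R4
G4: violates R2,R7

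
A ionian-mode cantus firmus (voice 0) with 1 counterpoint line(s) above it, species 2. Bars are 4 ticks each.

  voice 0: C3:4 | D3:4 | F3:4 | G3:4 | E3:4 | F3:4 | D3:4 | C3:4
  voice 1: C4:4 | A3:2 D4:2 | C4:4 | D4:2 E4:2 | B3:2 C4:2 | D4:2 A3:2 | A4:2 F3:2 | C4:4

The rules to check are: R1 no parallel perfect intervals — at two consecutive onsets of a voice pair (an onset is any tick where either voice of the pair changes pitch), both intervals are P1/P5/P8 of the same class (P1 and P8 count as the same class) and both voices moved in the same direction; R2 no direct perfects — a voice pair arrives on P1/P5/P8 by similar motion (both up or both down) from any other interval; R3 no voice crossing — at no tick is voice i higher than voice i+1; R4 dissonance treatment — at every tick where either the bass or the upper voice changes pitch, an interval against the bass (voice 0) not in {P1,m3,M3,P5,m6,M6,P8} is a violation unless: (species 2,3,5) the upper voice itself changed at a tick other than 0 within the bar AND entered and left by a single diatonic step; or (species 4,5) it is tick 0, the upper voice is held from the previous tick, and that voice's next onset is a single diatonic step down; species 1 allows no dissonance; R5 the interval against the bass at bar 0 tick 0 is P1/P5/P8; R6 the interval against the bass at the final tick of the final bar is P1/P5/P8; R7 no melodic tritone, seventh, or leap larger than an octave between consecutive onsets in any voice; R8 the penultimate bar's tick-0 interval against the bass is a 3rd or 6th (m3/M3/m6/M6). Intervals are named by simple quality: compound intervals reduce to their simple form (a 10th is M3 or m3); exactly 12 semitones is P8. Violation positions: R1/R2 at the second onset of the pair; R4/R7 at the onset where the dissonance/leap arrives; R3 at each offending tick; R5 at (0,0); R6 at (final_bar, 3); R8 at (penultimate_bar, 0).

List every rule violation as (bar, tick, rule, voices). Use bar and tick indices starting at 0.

(3, 0, R1, (0, 1))
(4, 0, R2, (0, 1))
(6, 0, R8, (0, 1))
(6, 2, R7, (1,))

bar 0: v0=C3 v1=C4 downbeat P8
bar 1: v0=D3 v1=A3 downbeat P5
bar 2: v0=F3 v1=C4 downbeat P5
bar 3: v0=G3 v1=D4 downbeat P5
bar 4: v0=E3 v1=B3 downbeat P5
bar 5: v0=F3 v1=D4 downbeat M6
bar 6: v0=D3 v1=A4 downbeat P5
bar 7: v0=C3 v1=C4 downbeat P8
  -> R1 @ bar 3 tick 0 v(0, 1): F3/C4 P5 -> G3/D4 P5 similar
  -> R2 @ bar 4 tick 0 v(0, 1): G3/E4 M6 -> E3/B3 P5 similar
  -> R8 @ bar 6 tick 0 v(0, 1): penult P5 not 3rd/6th
  -> R7 @ bar 6 tick 2 v(1,): A4->F3 leap 16st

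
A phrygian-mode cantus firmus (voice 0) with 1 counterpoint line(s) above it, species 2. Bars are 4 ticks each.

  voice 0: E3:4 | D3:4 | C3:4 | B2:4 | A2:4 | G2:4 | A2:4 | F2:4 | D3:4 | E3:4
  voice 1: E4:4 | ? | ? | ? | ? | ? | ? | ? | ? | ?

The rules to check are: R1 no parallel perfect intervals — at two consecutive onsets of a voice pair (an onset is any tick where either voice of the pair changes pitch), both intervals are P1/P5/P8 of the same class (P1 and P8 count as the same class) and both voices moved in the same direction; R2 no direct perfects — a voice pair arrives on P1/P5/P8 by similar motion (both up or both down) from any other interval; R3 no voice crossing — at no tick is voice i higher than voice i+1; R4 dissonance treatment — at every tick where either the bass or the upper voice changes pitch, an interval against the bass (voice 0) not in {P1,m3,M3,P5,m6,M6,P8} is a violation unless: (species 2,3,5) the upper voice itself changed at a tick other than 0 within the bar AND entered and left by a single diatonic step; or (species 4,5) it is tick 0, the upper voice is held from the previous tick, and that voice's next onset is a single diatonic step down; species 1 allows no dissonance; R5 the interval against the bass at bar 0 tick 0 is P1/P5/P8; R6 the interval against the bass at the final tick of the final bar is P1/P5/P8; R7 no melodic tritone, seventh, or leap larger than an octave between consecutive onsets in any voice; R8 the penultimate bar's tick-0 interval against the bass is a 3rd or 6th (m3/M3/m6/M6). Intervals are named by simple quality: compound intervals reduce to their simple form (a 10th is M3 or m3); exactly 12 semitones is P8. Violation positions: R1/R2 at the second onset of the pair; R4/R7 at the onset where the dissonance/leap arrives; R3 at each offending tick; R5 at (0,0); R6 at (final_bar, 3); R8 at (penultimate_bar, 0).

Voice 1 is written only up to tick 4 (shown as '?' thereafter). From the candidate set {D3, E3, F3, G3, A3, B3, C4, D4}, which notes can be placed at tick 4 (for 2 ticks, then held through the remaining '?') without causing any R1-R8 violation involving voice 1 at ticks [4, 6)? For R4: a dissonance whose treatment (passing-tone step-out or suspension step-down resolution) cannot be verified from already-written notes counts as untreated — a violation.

{B3}

D3: violates R1,R7
E3: violates R4
F3: violates R7
G3: violates R4
A3: violates R2
B3: legal
C4: violates R4
D4: violates R1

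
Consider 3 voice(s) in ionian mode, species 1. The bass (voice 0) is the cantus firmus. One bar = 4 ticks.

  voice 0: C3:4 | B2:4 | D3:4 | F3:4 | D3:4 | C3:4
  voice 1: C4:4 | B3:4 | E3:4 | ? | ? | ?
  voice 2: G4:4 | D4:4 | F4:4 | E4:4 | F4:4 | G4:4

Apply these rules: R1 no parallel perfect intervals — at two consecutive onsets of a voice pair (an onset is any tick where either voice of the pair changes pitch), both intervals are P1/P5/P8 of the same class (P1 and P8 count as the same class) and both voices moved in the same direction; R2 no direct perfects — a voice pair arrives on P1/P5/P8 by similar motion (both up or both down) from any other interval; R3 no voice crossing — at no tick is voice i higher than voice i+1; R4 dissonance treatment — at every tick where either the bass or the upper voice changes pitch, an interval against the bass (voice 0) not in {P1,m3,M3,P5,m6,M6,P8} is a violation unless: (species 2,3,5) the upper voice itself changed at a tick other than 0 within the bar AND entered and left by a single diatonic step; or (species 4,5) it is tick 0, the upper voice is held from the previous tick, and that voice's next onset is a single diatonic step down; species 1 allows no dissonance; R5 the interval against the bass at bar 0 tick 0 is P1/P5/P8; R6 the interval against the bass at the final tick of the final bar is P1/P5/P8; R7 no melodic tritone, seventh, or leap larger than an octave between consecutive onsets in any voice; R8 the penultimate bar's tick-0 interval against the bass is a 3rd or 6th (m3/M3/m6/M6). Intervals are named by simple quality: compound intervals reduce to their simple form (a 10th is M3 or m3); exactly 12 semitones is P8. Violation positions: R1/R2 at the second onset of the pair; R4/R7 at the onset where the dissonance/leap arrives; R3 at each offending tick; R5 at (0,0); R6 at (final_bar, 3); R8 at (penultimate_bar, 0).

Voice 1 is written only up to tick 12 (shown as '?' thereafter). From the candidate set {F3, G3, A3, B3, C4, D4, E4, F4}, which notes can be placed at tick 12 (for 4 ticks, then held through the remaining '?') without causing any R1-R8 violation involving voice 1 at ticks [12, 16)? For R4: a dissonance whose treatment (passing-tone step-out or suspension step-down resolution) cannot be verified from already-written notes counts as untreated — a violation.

{A3}

F3: violates R2
G3: violates R4
A3: legal
B3: violates R4
C4: violates R2
D4: violates R7
E4: violates R4
F4: violates R2,R3,R7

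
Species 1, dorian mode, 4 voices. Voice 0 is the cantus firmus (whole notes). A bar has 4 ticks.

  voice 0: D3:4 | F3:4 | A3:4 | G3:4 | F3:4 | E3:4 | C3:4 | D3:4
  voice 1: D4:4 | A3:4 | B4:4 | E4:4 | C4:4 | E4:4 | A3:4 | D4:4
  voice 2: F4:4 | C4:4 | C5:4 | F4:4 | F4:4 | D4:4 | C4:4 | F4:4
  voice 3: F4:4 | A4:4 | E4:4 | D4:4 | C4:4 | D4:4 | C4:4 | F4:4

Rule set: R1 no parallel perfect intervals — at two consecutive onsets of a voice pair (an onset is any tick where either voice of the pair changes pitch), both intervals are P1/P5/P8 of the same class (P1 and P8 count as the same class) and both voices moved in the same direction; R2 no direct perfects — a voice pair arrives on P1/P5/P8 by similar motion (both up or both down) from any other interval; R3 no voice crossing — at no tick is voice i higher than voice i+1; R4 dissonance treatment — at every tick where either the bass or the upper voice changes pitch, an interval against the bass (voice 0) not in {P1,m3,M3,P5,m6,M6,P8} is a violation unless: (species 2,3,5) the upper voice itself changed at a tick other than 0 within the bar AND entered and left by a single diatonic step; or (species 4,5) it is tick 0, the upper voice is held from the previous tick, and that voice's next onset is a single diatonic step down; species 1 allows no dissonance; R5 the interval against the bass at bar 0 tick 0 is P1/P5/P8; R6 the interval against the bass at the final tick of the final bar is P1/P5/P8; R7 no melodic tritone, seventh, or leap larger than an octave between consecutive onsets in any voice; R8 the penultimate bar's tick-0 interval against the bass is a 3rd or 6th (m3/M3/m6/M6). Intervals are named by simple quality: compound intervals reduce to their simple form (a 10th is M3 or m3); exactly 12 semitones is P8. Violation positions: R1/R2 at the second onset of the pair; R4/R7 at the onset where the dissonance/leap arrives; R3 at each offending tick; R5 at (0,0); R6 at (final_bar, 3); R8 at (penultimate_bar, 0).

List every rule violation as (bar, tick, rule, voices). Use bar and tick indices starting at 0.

(0, 0, R5, (0, 2))
(0, 0, R5, (0, 3))
(2, 0, R3, (2, 3))
(2, 0, R4, (0, 1))
(2, 0, R7, (1,))
(2, 1, R3, (2, 3))
(2, 2, R3, (2, 3))
(2, 3, R3, (2, 3))
(3, 0, R1, (0, 3))
(3, 0, R3, (2, 3))
(3, 0, R4, (0, 2))
(3, 1, R3, (2, 3))
(3, 2, R3, (2, 3))
(3, 3, R3, (2, 3))
(4, 0, R1, (0, 3))
(4, 0, R2, (0, 1))
(4, 0, R2, (1, 3))
(4, 0, R3, (2, 3))
(4, 1, R3, (2, 3))
(4, 2, R3, (2, 3))
(4, 3, R3, (2, 3))
(5, 0, R3, (1, 2))
(5, 0, R4, (0, 2))
(5, 0, R4, (0, 3))
(5, 1, R3, (1, 2))
(5, 2, R3, (1, 2))
(5, 3, R3, (1, 2))
(6, 0, R1, (2, 3))
(6, 0, R2, (0, 2))
(6, 0, R2, (0, 3))
(6, 0, R8, (0, 2))
(6, 0, R8, (0, 3))
(7, 0, R1, (2, 3))
(7, 0, R2, (0, 1))
(7, 3, R6, (0, 2))
(7, 3, R6, (0, 3))

bar 0: v0=D3 v1=D4 v2=F4 v3=F4 downbeat m3
bar 1: v0=F3 v1=A3 v2=C4 v3=A4 downbeat M3
bar 2: v0=A3 v1=B4 v2=C5 v3=E4 downbeat P5
bar 3: v0=G3 v1=E4 v2=F4 v3=D4 downbeat P5
bar 4: v0=F3 v1=C4 v2=F4 v3=C4 downbeat P5
bar 5: v0=E3 v1=E4 v2=D4 v3=D4 downbeat m7
bar 6: v0=C3 v1=A3 v2=C4 v3=C4 downbeat P8
bar 7: v0=D3 v1=D4 v2=F4 v3=F4 downbeat m3
  -> R5 @ bar 0 tick 0 v(0, 2): opens on m3
  -> R5 @ bar 0 tick 0 v(0, 3): opens on m3
  -> R3 @ bar 2 tick 0 v(2, 3): C5 above E4
  -> R4 @ bar 2 tick 0 v(0, 1): A3/B4 M2 untreated
  -> R7 @ bar 2 tick 0 v(1,): A3->B4 leap 14st
  -> R3 @ bar 2 tick 1 v(2, 3): C5 above E4
  -> R3 @ bar 2 tick 2 v(2, 3): C5 above E4
  -> R3 @ bar 2 tick 3 v(2, 3): C5 above E4
  -> R1 @ bar 3 tick 0 v(0, 3): A3/E4 P5 -> G3/D4 P5 similar
  -> R3 @ bar 3 tick 0 v(2, 3): F4 above D4
  -> R4 @ bar 3 tick 0 v(0, 2): G3/F4 m7 untreated
  -> R3 @ bar 3 tick 1 v(2, 3): F4 above D4
  -> R3 @ bar 3 tick 2 v(2, 3): F4 above D4
  -> R3 @ bar 3 tick 3 v(2, 3): F4 above D4
  -> R1 @ bar 4 tick 0 v(0, 3): G3/D4 P5 -> F3/C4 P5 similar
  -> R2 @ bar 4 tick 0 v(0, 1): G3/E4 M6 -> F3/C4 P5 similar
  -> R2 @ bar 4 tick 0 v(1, 3): E4/D4 M2 -> C4/C4 P1 similar
  -> R3 @ bar 4 tick 0 v(2, 3): F4 above C4
  -> R3 @ bar 4 tick 1 v(2, 3): F4 above C4
  -> R3 @ bar 4 tick 2 v(2, 3): F4 above C4
  -> R3 @ bar 4 tick 3 v(2, 3): F4 above C4
  -> R3 @ bar 5 tick 0 v(1, 2): E4 above D4
  -> R4 @ bar 5 tick 0 v(0, 2): E3/D4 m7 untreated
  -> R4 @ bar 5 tick 0 v(0, 3): E3/D4 m7 untreated
  -> R3 @ bar 5 tick 1 v(1, 2): E4 above D4
  -> R3 @ bar 5 tick 2 v(1, 2): E4 above D4
  -> R3 @ bar 5 tick 3 v(1, 2): E4 above D4
  -> R1 @ bar 6 tick 0 v(2, 3): D4/D4 P1 -> C4/C4 P1 similar
  -> R2 @ bar 6 tick 0 v(0, 2): E3/D4 m7 -> C3/C4 P8 similar
  -> R2 @ bar 6 tick 0 v(0, 3): E3/D4 m7 -> C3/C4 P8 similar
  -> R8 @ bar 6 tick 0 v(0, 2): penult P8 not 3rd/6th
  -> R8 @ bar 6 tick 0 v(0, 3): penult P8 not 3rd/6th
  -> R1 @ bar 7 tick 0 v(2, 3): C4/C4 P1 -> F4/F4 P1 similar
  -> R2 @ bar 7 tick 0 v(0, 1): C3/A3 M6 -> D3/D4 P8 similar
  -> R6 @ bar 7 tick 3 v(0, 2): closes on m3
  -> R6 @ bar 7 tick 3 v(0, 3): closes on m3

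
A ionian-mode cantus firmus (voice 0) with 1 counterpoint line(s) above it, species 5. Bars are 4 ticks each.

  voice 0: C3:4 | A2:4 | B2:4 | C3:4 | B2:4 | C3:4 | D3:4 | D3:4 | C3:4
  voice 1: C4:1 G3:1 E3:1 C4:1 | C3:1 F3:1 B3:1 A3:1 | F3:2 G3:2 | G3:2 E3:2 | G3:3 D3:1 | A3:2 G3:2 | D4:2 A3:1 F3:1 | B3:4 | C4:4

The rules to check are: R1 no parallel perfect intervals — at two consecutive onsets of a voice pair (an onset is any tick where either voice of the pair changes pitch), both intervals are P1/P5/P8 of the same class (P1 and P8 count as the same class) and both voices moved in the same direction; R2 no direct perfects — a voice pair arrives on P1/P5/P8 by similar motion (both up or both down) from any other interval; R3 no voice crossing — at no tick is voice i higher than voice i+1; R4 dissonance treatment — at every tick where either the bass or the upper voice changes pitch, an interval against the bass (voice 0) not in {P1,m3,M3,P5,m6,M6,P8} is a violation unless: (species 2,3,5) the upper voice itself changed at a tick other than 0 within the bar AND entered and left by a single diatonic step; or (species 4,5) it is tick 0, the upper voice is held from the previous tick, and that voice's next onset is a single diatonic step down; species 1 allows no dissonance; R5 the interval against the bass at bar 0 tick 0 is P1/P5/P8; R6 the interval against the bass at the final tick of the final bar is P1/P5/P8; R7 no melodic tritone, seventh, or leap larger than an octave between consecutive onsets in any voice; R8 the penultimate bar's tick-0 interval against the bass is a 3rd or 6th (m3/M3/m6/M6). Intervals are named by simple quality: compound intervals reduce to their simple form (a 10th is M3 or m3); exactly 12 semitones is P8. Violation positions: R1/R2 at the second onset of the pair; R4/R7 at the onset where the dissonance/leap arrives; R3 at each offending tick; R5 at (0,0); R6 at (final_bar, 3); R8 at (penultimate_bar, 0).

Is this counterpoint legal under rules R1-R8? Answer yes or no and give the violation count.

No (5 violations)

bar 0: v0=C3 v1=C4 (P8)
bar 1: v0=A2 v1=C3 (m3)
bar 2: v0=B2 v1=F3 (TT)
bar 3: v0=C3 v1=G3 (P5)
bar 4: v0=B2 v1=G3 (m6)
bar 5: v0=C3 v1=A3 (M6)
bar 6: v0=D3 v1=D4 (P8)
bar 7: v0=D3 v1=B3 (M6)
bar 8: v0=C3 v1=C4 (P8)
  R4 @ bar1.2: A2/B3 M2 untreated
  R7 @ bar1.2: F3->B3 leap 6st
  R4 @ bar2.0: B2/F3 TT untreated
  R2 @ bar6.0: C3/G3 P5 -> D3/D4 P8 similar
  R7 @ bar7.0: F3->B3 leap 6st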